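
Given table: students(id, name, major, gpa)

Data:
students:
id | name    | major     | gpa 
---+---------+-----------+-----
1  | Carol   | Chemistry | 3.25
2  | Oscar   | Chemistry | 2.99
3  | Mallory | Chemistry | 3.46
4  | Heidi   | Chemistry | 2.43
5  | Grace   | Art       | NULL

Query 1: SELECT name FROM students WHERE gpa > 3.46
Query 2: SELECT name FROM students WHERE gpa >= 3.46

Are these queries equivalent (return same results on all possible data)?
No, not equivalent

Query 1 returns: []
Query 2 returns: [('Mallory',)]

Reason: > vs >= gives different results when gpa = 3.46 exists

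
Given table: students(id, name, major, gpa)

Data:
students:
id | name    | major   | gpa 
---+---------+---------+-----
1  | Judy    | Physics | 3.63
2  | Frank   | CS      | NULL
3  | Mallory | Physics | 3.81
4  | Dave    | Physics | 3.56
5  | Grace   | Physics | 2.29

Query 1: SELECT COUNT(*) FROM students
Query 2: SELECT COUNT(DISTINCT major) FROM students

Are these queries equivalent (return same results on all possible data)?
No, not equivalent

Query 1 returns: [(5,)]
Query 2 returns: [(2,)]

Reason: COUNT(*) counts rows, COUNT(DISTINCT major) counts unique majors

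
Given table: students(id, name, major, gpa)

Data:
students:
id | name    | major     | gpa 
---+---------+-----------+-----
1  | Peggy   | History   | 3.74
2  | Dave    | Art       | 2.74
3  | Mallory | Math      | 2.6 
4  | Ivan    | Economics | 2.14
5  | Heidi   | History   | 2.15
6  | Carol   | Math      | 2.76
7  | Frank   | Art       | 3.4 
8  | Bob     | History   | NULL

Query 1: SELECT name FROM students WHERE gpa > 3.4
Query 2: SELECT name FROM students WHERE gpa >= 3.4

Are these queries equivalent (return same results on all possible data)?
No, not equivalent

Query 1 returns: [('Peggy',)]
Query 2 returns: [('Peggy',), ('Frank',)]

Reason: > vs >= gives different results when gpa = 3.4 exists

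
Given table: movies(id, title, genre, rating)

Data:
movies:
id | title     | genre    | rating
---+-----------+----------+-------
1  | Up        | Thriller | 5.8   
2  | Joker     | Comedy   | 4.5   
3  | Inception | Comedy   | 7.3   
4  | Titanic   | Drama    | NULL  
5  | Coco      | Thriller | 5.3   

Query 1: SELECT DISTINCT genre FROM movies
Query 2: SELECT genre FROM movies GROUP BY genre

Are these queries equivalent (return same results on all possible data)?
Yes, equivalent

Both queries return: [('Comedy',), ('Drama',), ('Thriller',)]

Reason: Both get unique genres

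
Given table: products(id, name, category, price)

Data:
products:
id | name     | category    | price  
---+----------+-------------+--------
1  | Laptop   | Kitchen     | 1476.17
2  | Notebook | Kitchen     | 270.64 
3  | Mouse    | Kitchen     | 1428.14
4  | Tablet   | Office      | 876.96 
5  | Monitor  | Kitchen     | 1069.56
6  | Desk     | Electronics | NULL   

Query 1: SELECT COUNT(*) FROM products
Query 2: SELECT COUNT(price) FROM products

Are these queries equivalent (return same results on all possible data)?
No, not equivalent

Query 1 returns: [(6,)]
Query 2 returns: [(5,)]

Reason: COUNT(*) includes NULLs, COUNT(column) excludes them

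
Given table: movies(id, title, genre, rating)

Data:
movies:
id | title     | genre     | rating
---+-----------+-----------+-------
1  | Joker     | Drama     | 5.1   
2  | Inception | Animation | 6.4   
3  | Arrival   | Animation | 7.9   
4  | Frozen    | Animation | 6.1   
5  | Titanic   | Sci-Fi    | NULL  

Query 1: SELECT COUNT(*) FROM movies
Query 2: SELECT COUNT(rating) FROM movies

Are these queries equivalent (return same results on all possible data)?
No, not equivalent

Query 1 returns: [(5,)]
Query 2 returns: [(4,)]

Reason: COUNT(*) includes NULLs, COUNT(column) excludes them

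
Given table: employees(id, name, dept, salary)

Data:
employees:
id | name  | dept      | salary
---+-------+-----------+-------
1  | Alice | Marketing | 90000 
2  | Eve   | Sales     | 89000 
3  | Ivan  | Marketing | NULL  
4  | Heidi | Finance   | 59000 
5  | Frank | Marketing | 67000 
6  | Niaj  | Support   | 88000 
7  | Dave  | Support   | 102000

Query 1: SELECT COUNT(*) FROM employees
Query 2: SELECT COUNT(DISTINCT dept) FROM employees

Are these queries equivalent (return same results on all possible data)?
No, not equivalent

Query 1 returns: [(7,)]
Query 2 returns: [(4,)]

Reason: COUNT(*) counts rows, COUNT(DISTINCT dept) counts unique depts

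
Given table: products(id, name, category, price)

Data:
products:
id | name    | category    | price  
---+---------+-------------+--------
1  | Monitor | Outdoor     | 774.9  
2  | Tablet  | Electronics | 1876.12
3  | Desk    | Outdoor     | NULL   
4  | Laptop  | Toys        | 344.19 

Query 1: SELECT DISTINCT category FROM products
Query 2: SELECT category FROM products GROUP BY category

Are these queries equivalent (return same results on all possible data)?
Yes, equivalent

Both queries return: [('Electronics',), ('Outdoor',), ('Toys',)]

Reason: Both get unique categorys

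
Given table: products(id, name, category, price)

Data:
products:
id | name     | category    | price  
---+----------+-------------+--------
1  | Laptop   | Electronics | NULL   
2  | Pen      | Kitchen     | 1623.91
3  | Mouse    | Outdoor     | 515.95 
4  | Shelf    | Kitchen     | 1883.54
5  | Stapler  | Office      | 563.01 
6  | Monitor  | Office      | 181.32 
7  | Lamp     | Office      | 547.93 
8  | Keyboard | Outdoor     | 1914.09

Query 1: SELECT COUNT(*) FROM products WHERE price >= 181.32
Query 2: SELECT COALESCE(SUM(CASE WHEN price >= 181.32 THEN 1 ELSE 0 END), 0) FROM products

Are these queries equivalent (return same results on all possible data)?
Yes, equivalent

Both queries return: [(7,)]

Reason: COUNT with WHERE vs conditional SUM (COALESCE handles empty-table NULL)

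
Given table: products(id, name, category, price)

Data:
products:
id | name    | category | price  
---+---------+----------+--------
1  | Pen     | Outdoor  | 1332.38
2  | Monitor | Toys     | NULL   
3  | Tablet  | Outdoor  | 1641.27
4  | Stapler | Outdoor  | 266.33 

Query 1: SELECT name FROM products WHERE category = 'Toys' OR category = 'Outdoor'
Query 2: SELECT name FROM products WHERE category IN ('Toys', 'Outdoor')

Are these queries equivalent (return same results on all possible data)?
Yes, equivalent

Both queries return: [('Monitor',), ('Pen',), ('Stapler',), ('Tablet',)]

Reason: OR vs IN are equivalent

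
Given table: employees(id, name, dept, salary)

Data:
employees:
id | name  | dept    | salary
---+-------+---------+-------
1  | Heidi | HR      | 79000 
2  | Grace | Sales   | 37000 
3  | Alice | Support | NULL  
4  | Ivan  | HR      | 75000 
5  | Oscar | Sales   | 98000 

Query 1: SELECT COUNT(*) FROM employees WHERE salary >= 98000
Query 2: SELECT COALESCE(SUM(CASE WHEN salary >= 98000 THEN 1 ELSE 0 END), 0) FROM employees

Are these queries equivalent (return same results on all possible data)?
Yes, equivalent

Both queries return: [(1,)]

Reason: COUNT with WHERE vs conditional SUM (COALESCE handles empty-table NULL)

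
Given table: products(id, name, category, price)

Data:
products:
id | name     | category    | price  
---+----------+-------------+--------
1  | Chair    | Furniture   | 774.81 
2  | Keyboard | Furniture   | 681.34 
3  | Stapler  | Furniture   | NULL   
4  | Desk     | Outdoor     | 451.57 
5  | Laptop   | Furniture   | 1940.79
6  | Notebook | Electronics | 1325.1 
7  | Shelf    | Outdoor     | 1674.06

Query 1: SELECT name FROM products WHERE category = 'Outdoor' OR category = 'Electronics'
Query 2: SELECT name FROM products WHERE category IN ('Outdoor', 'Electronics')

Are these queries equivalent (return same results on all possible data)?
Yes, equivalent

Both queries return: [('Desk',), ('Notebook',), ('Shelf',)]

Reason: OR vs IN are equivalent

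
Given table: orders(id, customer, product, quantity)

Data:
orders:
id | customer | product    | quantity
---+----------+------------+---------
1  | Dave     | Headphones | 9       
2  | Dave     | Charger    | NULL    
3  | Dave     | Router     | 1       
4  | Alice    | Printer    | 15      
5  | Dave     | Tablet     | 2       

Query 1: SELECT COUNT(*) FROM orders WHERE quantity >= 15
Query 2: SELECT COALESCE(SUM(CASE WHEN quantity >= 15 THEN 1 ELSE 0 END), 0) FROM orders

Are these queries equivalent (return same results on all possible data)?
Yes, equivalent

Both queries return: [(1,)]

Reason: COUNT with WHERE vs conditional SUM (COALESCE handles empty-table NULL)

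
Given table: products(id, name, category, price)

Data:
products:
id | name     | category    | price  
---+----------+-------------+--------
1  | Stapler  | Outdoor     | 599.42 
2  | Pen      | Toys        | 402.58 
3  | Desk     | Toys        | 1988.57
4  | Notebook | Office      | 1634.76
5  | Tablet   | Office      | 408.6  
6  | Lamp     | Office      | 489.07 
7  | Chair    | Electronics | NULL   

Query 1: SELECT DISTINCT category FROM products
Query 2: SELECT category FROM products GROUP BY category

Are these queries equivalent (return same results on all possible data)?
Yes, equivalent

Both queries return: [('Electronics',), ('Office',), ('Outdoor',), ('Toys',)]

Reason: Both get unique categorys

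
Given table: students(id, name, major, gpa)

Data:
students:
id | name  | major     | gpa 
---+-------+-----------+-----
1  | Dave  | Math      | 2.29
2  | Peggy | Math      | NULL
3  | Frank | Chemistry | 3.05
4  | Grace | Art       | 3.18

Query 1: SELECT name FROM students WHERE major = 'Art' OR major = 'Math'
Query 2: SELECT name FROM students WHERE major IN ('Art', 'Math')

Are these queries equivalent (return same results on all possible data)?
Yes, equivalent

Both queries return: [('Dave',), ('Grace',), ('Peggy',)]

Reason: OR vs IN are equivalent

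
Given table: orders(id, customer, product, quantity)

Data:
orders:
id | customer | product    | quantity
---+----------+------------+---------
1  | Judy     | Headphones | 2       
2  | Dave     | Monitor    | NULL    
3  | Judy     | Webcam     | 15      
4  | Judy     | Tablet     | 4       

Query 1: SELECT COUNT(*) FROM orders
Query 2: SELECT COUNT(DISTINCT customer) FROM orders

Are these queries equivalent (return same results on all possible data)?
No, not equivalent

Query 1 returns: [(4,)]
Query 2 returns: [(2,)]

Reason: COUNT(*) counts rows, COUNT(DISTINCT customer) counts unique customers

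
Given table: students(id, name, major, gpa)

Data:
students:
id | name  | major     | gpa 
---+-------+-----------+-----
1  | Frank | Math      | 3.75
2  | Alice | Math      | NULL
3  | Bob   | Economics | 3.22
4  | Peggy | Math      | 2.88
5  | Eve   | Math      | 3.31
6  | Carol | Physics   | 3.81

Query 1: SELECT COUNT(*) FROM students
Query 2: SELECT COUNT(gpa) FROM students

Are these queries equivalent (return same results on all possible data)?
No, not equivalent

Query 1 returns: [(6,)]
Query 2 returns: [(5,)]

Reason: COUNT(*) includes NULLs, COUNT(column) excludes them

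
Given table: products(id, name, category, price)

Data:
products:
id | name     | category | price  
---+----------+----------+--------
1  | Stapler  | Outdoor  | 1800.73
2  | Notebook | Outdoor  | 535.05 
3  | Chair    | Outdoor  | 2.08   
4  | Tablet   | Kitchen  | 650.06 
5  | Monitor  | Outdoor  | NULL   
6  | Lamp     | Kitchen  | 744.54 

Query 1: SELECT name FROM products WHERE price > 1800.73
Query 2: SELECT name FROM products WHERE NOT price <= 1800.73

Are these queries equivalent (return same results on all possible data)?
Yes, equivalent

Both queries return: []

Reason: Both filter price > 1800.73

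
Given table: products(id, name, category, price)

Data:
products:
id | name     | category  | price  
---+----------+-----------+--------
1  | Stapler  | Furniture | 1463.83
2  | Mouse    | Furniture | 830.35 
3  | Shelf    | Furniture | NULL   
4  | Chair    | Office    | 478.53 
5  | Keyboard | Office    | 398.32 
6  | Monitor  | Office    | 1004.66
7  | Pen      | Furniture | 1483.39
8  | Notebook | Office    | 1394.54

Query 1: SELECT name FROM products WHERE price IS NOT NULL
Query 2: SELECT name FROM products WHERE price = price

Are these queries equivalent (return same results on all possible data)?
Yes, equivalent

Both queries return: [('Chair',), ('Keyboard',), ('Monitor',), ('Mouse',), ('Notebook',), ('Pen',), ('Stapler',)]

Reason: IS NOT NULL vs self-equality (both exclude NULLs)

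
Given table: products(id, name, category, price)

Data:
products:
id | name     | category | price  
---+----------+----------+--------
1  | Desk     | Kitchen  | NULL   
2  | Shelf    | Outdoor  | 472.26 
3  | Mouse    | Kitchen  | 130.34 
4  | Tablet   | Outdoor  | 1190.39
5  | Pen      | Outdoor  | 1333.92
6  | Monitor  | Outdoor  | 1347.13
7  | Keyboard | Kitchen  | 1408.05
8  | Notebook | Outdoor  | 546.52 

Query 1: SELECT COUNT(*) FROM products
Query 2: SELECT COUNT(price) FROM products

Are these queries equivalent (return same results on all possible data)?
No, not equivalent

Query 1 returns: [(8,)]
Query 2 returns: [(7,)]

Reason: COUNT(*) includes NULLs, COUNT(column) excludes them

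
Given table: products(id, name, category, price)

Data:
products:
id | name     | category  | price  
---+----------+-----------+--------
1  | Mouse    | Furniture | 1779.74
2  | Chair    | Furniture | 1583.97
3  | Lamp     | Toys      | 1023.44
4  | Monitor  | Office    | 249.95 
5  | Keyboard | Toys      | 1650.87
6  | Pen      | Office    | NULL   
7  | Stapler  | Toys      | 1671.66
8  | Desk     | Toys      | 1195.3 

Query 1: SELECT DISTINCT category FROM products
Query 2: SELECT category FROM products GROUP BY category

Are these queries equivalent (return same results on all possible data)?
Yes, equivalent

Both queries return: [('Furniture',), ('Office',), ('Toys',)]

Reason: Both get unique categorys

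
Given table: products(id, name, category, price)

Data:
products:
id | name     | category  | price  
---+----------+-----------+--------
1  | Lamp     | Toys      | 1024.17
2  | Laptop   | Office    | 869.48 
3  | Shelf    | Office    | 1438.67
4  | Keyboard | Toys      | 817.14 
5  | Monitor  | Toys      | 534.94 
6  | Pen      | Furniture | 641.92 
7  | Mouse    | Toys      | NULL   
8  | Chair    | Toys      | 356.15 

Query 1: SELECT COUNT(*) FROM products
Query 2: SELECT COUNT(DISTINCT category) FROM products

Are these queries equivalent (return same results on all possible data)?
No, not equivalent

Query 1 returns: [(8,)]
Query 2 returns: [(3,)]

Reason: COUNT(*) counts rows, COUNT(DISTINCT category) counts unique categorys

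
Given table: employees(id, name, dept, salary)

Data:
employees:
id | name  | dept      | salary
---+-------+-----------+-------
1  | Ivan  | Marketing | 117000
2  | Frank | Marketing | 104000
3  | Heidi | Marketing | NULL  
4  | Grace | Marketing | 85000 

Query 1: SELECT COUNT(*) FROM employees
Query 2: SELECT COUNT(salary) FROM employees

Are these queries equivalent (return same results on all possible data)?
No, not equivalent

Query 1 returns: [(4,)]
Query 2 returns: [(3,)]

Reason: COUNT(*) includes NULLs, COUNT(column) excludes them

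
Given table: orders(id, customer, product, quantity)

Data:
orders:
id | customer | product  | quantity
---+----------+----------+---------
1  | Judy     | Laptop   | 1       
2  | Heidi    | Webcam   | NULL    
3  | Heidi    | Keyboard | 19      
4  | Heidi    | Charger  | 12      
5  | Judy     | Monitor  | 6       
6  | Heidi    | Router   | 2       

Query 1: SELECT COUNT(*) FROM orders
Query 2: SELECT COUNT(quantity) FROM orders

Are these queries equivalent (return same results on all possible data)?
No, not equivalent

Query 1 returns: [(6,)]
Query 2 returns: [(5,)]

Reason: COUNT(*) includes NULLs, COUNT(column) excludes them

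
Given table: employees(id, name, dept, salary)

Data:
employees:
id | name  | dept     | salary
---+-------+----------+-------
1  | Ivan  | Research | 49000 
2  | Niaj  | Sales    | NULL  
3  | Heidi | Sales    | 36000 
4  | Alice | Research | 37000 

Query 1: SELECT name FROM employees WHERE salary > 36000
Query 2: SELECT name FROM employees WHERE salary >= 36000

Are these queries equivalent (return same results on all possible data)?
No, not equivalent

Query 1 returns: [('Ivan',), ('Alice',)]
Query 2 returns: [('Ivan',), ('Heidi',), ('Alice',)]

Reason: > vs >= gives different results when salary = 36000 exists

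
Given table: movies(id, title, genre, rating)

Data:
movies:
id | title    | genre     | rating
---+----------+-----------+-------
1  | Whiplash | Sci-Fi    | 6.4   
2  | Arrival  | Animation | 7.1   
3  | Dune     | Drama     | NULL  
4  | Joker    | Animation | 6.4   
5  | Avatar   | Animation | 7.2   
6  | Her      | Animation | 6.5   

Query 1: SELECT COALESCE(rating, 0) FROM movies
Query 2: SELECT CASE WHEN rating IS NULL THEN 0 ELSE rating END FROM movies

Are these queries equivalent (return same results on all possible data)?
Yes, equivalent

Both queries return: [(0,), (6.4,), (6.4,), (6.5,), (7.1,), (7.2,)]

Reason: COALESCE vs CASE for NULL handling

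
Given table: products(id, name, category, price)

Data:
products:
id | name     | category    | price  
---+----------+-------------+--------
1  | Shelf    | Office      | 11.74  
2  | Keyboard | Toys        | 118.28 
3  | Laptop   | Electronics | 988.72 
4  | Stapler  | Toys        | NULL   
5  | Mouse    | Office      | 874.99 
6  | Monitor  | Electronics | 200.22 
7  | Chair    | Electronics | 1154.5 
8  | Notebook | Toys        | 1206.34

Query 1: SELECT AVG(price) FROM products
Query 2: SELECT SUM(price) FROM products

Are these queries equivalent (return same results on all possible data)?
No, not equivalent

Query 1 returns: [(650.6842857142857,)]
Query 2 returns: [(4554.79,)]

Reason: AVG vs SUM give different aggregate values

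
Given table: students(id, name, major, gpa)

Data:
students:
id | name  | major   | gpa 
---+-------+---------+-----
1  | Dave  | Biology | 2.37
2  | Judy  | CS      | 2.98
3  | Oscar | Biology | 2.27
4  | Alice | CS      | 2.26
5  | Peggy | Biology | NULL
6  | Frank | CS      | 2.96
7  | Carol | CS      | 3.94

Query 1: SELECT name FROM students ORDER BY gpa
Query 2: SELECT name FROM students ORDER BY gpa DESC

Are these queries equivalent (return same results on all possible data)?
No, not equivalent

Query 1 returns: [('Peggy',), ('Alice',), ('Oscar',), ('Dave',), ('Frank',), ('Judy',), ('Carol',)]
Query 2 returns: [('Carol',), ('Judy',), ('Frank',), ('Dave',), ('Oscar',), ('Alice',), ('Peggy',)]

Reason: ASC vs DESC gives opposite ordering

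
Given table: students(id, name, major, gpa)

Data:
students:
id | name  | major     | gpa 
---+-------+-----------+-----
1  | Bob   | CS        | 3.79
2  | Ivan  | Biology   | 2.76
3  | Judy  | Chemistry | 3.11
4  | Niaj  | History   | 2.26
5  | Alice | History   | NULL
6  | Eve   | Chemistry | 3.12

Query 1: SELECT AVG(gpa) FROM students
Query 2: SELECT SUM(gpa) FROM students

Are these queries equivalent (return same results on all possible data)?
No, not equivalent

Query 1 returns: [(3.008,)]
Query 2 returns: [(15.04,)]

Reason: AVG vs SUM give different aggregate values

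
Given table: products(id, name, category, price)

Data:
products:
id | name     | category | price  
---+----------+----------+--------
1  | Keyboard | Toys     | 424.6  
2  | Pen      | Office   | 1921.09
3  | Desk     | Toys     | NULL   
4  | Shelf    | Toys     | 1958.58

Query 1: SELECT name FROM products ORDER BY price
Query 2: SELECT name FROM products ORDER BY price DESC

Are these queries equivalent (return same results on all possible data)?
No, not equivalent

Query 1 returns: [('Desk',), ('Keyboard',), ('Pen',), ('Shelf',)]
Query 2 returns: [('Shelf',), ('Pen',), ('Keyboard',), ('Desk',)]

Reason: ASC vs DESC gives opposite ordering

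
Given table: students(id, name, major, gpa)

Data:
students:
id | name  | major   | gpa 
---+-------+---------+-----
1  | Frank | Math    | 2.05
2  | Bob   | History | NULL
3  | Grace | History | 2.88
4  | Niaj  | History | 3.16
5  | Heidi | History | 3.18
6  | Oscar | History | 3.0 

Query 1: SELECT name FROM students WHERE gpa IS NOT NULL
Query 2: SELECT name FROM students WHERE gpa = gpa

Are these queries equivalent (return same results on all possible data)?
Yes, equivalent

Both queries return: [('Frank',), ('Grace',), ('Heidi',), ('Niaj',), ('Oscar',)]

Reason: IS NOT NULL vs self-equality (both exclude NULLs)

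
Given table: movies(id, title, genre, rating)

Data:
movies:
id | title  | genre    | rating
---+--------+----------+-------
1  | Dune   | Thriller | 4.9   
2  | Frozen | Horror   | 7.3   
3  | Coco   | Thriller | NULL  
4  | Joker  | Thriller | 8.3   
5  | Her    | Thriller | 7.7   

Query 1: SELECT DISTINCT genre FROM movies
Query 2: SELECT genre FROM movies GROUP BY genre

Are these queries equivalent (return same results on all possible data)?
Yes, equivalent

Both queries return: [('Horror',), ('Thriller',)]

Reason: Both get unique genres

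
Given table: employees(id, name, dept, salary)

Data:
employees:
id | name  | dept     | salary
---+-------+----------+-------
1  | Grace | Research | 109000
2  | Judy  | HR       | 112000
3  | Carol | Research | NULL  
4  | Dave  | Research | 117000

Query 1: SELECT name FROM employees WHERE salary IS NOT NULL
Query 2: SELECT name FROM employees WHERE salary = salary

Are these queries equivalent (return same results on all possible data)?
Yes, equivalent

Both queries return: [('Dave',), ('Grace',), ('Judy',)]

Reason: IS NOT NULL vs self-equality (both exclude NULLs)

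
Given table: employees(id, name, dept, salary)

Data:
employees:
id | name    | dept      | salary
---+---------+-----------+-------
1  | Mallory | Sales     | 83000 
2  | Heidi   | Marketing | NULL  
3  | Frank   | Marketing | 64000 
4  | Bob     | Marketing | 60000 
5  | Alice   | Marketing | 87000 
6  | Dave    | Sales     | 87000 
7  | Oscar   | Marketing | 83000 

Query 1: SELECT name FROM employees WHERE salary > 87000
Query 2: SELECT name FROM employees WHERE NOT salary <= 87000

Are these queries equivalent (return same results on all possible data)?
Yes, equivalent

Both queries return: []

Reason: Both filter salary > 87000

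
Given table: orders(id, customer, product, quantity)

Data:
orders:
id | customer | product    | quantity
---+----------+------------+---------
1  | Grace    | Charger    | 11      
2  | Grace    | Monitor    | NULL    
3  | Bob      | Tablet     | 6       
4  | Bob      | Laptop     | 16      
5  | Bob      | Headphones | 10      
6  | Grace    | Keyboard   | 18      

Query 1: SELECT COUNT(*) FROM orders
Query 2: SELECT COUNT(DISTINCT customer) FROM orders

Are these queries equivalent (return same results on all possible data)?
No, not equivalent

Query 1 returns: [(6,)]
Query 2 returns: [(2,)]

Reason: COUNT(*) counts rows, COUNT(DISTINCT customer) counts unique customers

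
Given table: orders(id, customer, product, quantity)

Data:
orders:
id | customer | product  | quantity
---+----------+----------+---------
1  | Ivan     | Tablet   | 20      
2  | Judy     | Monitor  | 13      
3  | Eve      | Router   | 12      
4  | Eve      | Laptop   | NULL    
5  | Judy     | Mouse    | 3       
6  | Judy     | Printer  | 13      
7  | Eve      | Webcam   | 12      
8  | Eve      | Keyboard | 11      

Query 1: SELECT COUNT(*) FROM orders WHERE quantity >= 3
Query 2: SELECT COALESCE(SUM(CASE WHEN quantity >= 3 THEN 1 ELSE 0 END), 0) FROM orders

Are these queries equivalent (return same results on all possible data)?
Yes, equivalent

Both queries return: [(7,)]

Reason: COUNT with WHERE vs conditional SUM (COALESCE handles empty-table NULL)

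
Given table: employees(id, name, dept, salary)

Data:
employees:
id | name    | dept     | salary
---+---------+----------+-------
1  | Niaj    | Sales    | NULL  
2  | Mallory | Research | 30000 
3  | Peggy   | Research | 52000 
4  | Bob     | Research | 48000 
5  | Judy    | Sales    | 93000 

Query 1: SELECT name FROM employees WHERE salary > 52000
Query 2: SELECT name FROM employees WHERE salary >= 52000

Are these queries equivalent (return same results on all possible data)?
No, not equivalent

Query 1 returns: [('Judy',)]
Query 2 returns: [('Peggy',), ('Judy',)]

Reason: > vs >= gives different results when salary = 52000 exists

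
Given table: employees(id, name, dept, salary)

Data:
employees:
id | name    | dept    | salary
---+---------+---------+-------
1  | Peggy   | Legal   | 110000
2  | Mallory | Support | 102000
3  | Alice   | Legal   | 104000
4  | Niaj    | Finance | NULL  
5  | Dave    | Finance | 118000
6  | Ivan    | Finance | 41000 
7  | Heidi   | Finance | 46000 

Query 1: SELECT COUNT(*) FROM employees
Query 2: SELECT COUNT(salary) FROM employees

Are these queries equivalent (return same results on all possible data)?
No, not equivalent

Query 1 returns: [(7,)]
Query 2 returns: [(6,)]

Reason: COUNT(*) includes NULLs, COUNT(column) excludes them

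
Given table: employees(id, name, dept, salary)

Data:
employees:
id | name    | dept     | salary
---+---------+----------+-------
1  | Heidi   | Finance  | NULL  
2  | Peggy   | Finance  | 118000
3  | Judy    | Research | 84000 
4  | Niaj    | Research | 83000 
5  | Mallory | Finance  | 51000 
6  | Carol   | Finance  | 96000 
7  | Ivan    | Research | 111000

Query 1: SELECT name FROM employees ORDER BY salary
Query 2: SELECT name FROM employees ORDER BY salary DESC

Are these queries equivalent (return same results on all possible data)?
No, not equivalent

Query 1 returns: [('Heidi',), ('Mallory',), ('Niaj',), ('Judy',), ('Carol',), ('Ivan',), ('Peggy',)]
Query 2 returns: [('Peggy',), ('Ivan',), ('Carol',), ('Judy',), ('Niaj',), ('Mallory',), ('Heidi',)]

Reason: ASC vs DESC gives opposite ordering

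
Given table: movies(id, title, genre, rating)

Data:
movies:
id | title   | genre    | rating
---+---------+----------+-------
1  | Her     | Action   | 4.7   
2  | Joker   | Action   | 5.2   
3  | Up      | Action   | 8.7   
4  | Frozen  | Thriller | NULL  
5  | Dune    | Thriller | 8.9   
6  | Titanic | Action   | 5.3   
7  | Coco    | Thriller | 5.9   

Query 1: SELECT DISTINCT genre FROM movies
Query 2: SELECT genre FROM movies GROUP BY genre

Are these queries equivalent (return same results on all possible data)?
Yes, equivalent

Both queries return: [('Action',), ('Thriller',)]

Reason: Both get unique genres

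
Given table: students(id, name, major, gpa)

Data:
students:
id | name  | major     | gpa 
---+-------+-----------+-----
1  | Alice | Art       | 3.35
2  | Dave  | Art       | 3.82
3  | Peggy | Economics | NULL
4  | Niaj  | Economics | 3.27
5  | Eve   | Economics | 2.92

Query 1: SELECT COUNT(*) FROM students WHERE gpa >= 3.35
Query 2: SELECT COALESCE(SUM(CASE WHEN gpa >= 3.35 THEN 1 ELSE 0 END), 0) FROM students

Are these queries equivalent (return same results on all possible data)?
Yes, equivalent

Both queries return: [(2,)]

Reason: COUNT with WHERE vs conditional SUM (COALESCE handles empty-table NULL)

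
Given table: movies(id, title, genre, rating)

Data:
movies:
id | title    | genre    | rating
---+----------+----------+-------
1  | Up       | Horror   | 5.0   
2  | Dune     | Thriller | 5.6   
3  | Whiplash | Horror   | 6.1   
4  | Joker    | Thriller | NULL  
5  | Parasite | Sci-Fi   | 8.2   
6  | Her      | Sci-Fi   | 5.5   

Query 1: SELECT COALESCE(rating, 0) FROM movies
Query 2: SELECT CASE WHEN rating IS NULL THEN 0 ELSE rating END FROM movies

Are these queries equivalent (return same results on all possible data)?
Yes, equivalent

Both queries return: [(0,), (5.0,), (5.5,), (5.6,), (6.1,), (8.2,)]

Reason: COALESCE vs CASE for NULL handling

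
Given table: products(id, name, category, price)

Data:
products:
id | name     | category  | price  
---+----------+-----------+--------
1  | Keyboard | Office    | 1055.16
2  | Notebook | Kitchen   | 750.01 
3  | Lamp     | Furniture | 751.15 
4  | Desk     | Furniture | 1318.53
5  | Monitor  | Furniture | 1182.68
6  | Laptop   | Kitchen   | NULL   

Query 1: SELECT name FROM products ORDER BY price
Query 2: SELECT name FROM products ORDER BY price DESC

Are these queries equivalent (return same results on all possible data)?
No, not equivalent

Query 1 returns: [('Laptop',), ('Notebook',), ('Lamp',), ('Keyboard',), ('Monitor',), ('Desk',)]
Query 2 returns: [('Desk',), ('Monitor',), ('Keyboard',), ('Lamp',), ('Notebook',), ('Laptop',)]

Reason: ASC vs DESC gives opposite ordering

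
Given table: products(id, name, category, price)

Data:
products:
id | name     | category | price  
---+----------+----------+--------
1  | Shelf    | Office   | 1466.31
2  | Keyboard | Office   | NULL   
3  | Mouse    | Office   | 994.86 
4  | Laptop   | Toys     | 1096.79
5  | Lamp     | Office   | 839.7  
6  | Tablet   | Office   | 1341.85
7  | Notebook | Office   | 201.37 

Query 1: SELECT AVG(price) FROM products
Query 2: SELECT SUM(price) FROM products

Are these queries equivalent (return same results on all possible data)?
No, not equivalent

Query 1 returns: [(990.1466666666666,)]
Query 2 returns: [(5940.88,)]

Reason: AVG vs SUM give different aggregate values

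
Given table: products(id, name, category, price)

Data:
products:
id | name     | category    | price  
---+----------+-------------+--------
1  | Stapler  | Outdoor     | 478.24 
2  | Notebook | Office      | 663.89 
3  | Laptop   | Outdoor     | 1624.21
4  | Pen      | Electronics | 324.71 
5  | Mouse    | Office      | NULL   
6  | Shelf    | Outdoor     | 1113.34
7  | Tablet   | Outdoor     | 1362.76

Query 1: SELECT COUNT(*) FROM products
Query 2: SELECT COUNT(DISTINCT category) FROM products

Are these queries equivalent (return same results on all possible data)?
No, not equivalent

Query 1 returns: [(7,)]
Query 2 returns: [(3,)]

Reason: COUNT(*) counts rows, COUNT(DISTINCT category) counts unique categorys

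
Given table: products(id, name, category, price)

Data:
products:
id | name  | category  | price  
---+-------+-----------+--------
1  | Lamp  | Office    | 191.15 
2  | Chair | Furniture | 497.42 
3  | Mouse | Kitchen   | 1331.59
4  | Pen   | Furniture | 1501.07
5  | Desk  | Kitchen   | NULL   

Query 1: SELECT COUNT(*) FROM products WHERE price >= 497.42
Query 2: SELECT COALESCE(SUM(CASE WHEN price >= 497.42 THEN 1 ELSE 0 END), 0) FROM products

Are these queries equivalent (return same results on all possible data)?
Yes, equivalent

Both queries return: [(3,)]

Reason: COUNT with WHERE vs conditional SUM (COALESCE handles empty-table NULL)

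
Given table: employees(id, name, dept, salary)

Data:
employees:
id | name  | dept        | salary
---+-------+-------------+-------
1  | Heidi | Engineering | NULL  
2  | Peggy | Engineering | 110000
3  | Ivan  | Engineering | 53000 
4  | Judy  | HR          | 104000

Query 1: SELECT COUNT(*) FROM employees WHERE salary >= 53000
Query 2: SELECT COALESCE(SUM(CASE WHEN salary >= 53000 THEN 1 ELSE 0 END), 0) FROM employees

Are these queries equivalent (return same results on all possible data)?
Yes, equivalent

Both queries return: [(3,)]

Reason: COUNT with WHERE vs conditional SUM (COALESCE handles empty-table NULL)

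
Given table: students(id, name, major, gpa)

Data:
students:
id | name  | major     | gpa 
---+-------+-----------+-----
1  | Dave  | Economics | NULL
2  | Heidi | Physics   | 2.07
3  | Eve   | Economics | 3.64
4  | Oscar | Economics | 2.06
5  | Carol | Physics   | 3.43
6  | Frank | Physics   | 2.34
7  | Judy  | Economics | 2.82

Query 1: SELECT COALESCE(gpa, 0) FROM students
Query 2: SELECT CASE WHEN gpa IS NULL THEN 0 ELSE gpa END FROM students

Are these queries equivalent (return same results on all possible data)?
Yes, equivalent

Both queries return: [(0,), (2.06,), (2.07,), (2.34,), (2.82,), (3.43,), (3.64,)]

Reason: COALESCE vs CASE for NULL handling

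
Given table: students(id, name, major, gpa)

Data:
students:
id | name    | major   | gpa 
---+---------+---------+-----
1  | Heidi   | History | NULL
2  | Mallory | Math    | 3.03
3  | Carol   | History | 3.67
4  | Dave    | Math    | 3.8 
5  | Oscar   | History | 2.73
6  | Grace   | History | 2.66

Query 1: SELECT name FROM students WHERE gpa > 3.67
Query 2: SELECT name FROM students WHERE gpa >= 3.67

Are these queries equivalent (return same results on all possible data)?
No, not equivalent

Query 1 returns: [('Dave',)]
Query 2 returns: [('Carol',), ('Dave',)]

Reason: > vs >= gives different results when gpa = 3.67 exists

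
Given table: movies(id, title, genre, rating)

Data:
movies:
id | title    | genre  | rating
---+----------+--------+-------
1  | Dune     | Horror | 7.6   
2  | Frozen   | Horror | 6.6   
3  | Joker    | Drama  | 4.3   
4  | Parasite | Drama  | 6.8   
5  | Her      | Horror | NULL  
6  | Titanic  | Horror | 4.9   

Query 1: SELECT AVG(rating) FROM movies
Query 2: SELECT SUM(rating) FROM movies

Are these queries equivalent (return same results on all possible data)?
No, not equivalent

Query 1 returns: [(6.04,)]
Query 2 returns: [(30.2,)]

Reason: AVG vs SUM give different aggregate values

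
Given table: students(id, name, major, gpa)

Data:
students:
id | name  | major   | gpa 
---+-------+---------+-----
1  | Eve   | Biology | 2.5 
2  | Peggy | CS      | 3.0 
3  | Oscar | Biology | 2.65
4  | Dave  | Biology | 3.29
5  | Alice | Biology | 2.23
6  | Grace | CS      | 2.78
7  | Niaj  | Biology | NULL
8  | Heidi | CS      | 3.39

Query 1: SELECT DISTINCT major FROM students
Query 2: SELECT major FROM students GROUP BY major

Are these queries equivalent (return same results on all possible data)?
Yes, equivalent

Both queries return: [('Biology',), ('CS',)]

Reason: Both get unique majors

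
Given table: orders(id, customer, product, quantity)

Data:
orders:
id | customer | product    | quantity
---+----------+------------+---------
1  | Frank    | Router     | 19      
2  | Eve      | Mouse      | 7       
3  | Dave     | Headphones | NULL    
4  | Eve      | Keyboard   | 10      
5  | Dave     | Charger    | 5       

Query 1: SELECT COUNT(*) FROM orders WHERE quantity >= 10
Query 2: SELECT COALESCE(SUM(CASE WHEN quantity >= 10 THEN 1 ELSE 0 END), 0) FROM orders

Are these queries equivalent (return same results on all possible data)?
Yes, equivalent

Both queries return: [(2,)]

Reason: COUNT with WHERE vs conditional SUM (COALESCE handles empty-table NULL)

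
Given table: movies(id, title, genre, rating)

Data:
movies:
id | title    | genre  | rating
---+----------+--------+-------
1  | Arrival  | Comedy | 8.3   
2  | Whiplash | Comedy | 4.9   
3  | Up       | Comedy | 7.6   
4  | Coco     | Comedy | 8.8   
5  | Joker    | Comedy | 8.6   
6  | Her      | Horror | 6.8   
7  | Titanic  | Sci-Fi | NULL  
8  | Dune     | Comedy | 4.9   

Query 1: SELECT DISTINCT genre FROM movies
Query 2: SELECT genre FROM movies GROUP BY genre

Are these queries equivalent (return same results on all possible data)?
Yes, equivalent

Both queries return: [('Comedy',), ('Horror',), ('Sci-Fi',)]

Reason: Both get unique genres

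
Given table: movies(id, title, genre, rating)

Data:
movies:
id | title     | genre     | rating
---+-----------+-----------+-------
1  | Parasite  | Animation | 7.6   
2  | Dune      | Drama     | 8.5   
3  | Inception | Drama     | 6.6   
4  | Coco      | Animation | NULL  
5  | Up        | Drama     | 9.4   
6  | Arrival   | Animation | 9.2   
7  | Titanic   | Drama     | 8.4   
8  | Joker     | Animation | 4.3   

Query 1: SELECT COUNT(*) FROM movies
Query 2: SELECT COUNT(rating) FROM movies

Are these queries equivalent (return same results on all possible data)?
No, not equivalent

Query 1 returns: [(8,)]
Query 2 returns: [(7,)]

Reason: COUNT(*) includes NULLs, COUNT(column) excludes them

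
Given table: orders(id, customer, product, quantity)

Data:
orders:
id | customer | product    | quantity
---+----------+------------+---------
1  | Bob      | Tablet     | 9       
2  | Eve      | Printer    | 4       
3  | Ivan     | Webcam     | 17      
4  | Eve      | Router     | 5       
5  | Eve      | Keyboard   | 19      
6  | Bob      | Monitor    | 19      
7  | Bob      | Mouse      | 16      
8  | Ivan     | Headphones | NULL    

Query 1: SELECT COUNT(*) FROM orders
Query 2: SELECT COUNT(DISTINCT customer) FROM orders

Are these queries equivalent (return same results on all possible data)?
No, not equivalent

Query 1 returns: [(8,)]
Query 2 returns: [(3,)]

Reason: COUNT(*) counts rows, COUNT(DISTINCT customer) counts unique customers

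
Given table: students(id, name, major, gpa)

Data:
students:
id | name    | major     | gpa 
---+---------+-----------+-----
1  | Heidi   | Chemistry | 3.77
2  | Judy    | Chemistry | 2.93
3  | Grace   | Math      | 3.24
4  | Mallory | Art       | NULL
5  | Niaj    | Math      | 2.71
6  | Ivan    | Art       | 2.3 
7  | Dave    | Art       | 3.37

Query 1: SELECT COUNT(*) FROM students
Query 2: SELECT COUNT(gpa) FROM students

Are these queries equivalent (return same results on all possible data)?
No, not equivalent

Query 1 returns: [(7,)]
Query 2 returns: [(6,)]

Reason: COUNT(*) includes NULLs, COUNT(column) excludes them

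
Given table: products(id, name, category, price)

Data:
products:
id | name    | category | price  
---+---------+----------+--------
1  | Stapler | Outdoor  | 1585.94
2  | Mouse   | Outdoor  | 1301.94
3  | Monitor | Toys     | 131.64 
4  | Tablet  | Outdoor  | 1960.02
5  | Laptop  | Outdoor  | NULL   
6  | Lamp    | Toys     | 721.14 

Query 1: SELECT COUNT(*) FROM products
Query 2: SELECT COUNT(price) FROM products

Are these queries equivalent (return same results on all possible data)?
No, not equivalent

Query 1 returns: [(6,)]
Query 2 returns: [(5,)]

Reason: COUNT(*) includes NULLs, COUNT(column) excludes them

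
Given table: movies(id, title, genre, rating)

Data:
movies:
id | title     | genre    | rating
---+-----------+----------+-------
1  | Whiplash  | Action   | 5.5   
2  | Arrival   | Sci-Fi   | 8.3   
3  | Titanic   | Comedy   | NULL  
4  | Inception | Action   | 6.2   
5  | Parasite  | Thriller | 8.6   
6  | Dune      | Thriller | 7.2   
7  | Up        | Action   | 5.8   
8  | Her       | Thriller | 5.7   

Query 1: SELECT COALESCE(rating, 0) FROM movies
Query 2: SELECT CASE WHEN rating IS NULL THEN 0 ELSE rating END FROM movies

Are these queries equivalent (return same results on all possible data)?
Yes, equivalent

Both queries return: [(0,), (5.5,), (5.7,), (5.8,), (6.2,), (7.2,), (8.3,), (8.6,)]

Reason: COALESCE vs CASE for NULL handling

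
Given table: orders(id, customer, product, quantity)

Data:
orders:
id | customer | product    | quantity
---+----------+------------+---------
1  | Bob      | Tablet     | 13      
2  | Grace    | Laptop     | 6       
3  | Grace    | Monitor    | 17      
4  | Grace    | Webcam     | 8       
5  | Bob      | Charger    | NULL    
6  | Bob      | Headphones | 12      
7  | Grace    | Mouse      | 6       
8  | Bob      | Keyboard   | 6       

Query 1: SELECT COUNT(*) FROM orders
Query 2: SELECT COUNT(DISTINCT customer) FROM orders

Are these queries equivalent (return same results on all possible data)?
No, not equivalent

Query 1 returns: [(8,)]
Query 2 returns: [(2,)]

Reason: COUNT(*) counts rows, COUNT(DISTINCT customer) counts unique customers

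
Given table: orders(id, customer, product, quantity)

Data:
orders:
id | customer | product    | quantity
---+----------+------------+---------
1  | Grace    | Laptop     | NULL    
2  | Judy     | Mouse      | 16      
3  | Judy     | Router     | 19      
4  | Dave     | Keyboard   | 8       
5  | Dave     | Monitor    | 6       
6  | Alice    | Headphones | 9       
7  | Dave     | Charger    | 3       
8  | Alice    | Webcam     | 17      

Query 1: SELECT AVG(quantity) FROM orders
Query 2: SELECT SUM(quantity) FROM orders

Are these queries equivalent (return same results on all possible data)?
No, not equivalent

Query 1 returns: [(11.142857142857142,)]
Query 2 returns: [(78,)]

Reason: AVG vs SUM give different aggregate values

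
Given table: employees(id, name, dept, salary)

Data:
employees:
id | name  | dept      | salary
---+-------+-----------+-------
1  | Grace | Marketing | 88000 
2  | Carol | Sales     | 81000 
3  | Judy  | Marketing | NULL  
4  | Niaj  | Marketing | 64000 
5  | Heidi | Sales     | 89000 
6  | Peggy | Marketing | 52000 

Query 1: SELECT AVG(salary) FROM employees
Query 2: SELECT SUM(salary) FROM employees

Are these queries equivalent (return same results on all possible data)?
No, not equivalent

Query 1 returns: [(74800.0,)]
Query 2 returns: [(374000,)]

Reason: AVG vs SUM give different aggregate values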